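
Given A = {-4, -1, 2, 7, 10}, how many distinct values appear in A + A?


A + A = {a + a' : a, a' ∈ A}; |A| = 5.
General bounds: 2|A| - 1 ≤ |A + A| ≤ |A|(|A|+1)/2, i.e. 9 ≤ |A + A| ≤ 15.
Lower bound 2|A|-1 is attained iff A is an arithmetic progression.
Enumerate sums a + a' for a ≤ a' (symmetric, so this suffices):
a = -4: -4+-4=-8, -4+-1=-5, -4+2=-2, -4+7=3, -4+10=6
a = -1: -1+-1=-2, -1+2=1, -1+7=6, -1+10=9
a = 2: 2+2=4, 2+7=9, 2+10=12
a = 7: 7+7=14, 7+10=17
a = 10: 10+10=20
Distinct sums: {-8, -5, -2, 1, 3, 4, 6, 9, 12, 14, 17, 20}
|A + A| = 12

|A + A| = 12


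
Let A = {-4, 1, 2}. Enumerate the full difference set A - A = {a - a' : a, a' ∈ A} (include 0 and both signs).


A - A = {a - a' : a, a' ∈ A}.
Compute a - a' for each ordered pair (a, a'):
a = -4: -4--4=0, -4-1=-5, -4-2=-6
a = 1: 1--4=5, 1-1=0, 1-2=-1
a = 2: 2--4=6, 2-1=1, 2-2=0
Collecting distinct values (and noting 0 appears from a-a):
A - A = {-6, -5, -1, 0, 1, 5, 6}
|A - A| = 7

A - A = {-6, -5, -1, 0, 1, 5, 6}


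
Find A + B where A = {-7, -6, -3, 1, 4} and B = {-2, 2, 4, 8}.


A + B = {a + b : a ∈ A, b ∈ B}.
Enumerate all |A|·|B| = 5·4 = 20 pairs (a, b) and collect distinct sums.
a = -7: -7+-2=-9, -7+2=-5, -7+4=-3, -7+8=1
a = -6: -6+-2=-8, -6+2=-4, -6+4=-2, -6+8=2
a = -3: -3+-2=-5, -3+2=-1, -3+4=1, -3+8=5
a = 1: 1+-2=-1, 1+2=3, 1+4=5, 1+8=9
a = 4: 4+-2=2, 4+2=6, 4+4=8, 4+8=12
Collecting distinct sums: A + B = {-9, -8, -5, -4, -3, -2, -1, 1, 2, 3, 5, 6, 8, 9, 12}
|A + B| = 15

A + B = {-9, -8, -5, -4, -3, -2, -1, 1, 2, 3, 5, 6, 8, 9, 12}


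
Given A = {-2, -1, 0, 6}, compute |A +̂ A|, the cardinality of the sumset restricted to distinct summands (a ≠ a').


Restricted sumset: A +̂ A = {a + a' : a ∈ A, a' ∈ A, a ≠ a'}.
Equivalently, take A + A and drop any sum 2a that is achievable ONLY as a + a for a ∈ A (i.e. sums representable only with equal summands).
Enumerate pairs (a, a') with a < a' (symmetric, so each unordered pair gives one sum; this covers all a ≠ a'):
  -2 + -1 = -3
  -2 + 0 = -2
  -2 + 6 = 4
  -1 + 0 = -1
  -1 + 6 = 5
  0 + 6 = 6
Collected distinct sums: {-3, -2, -1, 4, 5, 6}
|A +̂ A| = 6
(Reference bound: |A +̂ A| ≥ 2|A| - 3 for |A| ≥ 2, with |A| = 4 giving ≥ 5.)

|A +̂ A| = 6


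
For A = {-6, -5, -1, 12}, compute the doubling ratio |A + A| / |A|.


|A| = 4.
Compute A + A by enumerating all 16 pairs.
A + A = {-12, -11, -10, -7, -6, -2, 6, 7, 11, 24}, so |A + A| = 10.
K = |A + A| / |A| = 10/4 = 5/2 ≈ 2.5000.
Reference: AP of size 4 gives K = 7/4 ≈ 1.7500; a fully generic set of size 4 gives K ≈ 2.5000.

|A| = 4, |A + A| = 10, K = 10/4 = 5/2.


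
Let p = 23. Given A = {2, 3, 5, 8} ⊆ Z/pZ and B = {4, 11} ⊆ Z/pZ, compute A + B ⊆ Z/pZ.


Work in Z/23Z: reduce every sum a + b modulo 23.
Enumerate all 8 pairs:
a = 2: 2+4=6, 2+11=13
a = 3: 3+4=7, 3+11=14
a = 5: 5+4=9, 5+11=16
a = 8: 8+4=12, 8+11=19
Distinct residues collected: {6, 7, 9, 12, 13, 14, 16, 19}
|A + B| = 8 (out of 23 total residues).

A + B = {6, 7, 9, 12, 13, 14, 16, 19}


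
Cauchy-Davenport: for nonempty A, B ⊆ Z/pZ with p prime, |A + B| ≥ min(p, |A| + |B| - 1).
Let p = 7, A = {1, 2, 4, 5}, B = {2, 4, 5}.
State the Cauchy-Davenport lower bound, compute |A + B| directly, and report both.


Cauchy-Davenport: |A + B| ≥ min(p, |A| + |B| - 1) for A, B nonempty in Z/pZ.
|A| = 4, |B| = 3, p = 7.
CD lower bound = min(7, 4 + 3 - 1) = min(7, 6) = 6.
Compute A + B mod 7 directly:
a = 1: 1+2=3, 1+4=5, 1+5=6
a = 2: 2+2=4, 2+4=6, 2+5=0
a = 4: 4+2=6, 4+4=1, 4+5=2
a = 5: 5+2=0, 5+4=2, 5+5=3
A + B = {0, 1, 2, 3, 4, 5, 6}, so |A + B| = 7.
Verify: 7 ≥ 6? Yes ✓.

CD lower bound = 6, actual |A + B| = 7.


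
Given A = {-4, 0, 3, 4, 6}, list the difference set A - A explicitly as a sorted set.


A - A = {a - a' : a, a' ∈ A}.
Compute a - a' for each ordered pair (a, a'):
a = -4: -4--4=0, -4-0=-4, -4-3=-7, -4-4=-8, -4-6=-10
a = 0: 0--4=4, 0-0=0, 0-3=-3, 0-4=-4, 0-6=-6
a = 3: 3--4=7, 3-0=3, 3-3=0, 3-4=-1, 3-6=-3
a = 4: 4--4=8, 4-0=4, 4-3=1, 4-4=0, 4-6=-2
a = 6: 6--4=10, 6-0=6, 6-3=3, 6-4=2, 6-6=0
Collecting distinct values (and noting 0 appears from a-a):
A - A = {-10, -8, -7, -6, -4, -3, -2, -1, 0, 1, 2, 3, 4, 6, 7, 8, 10}
|A - A| = 17

A - A = {-10, -8, -7, -6, -4, -3, -2, -1, 0, 1, 2, 3, 4, 6, 7, 8, 10}


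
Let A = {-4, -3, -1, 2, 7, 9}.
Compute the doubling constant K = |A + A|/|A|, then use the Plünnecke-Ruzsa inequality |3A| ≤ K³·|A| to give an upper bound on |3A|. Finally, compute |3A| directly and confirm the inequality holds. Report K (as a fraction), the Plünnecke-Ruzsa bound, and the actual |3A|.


|A| = 6.
Step 1: Compute A + A by enumerating all 36 pairs.
A + A = {-8, -7, -6, -5, -4, -2, -1, 1, 3, 4, 5, 6, 8, 9, 11, 14, 16, 18}, so |A + A| = 18.
Step 2: Doubling constant K = |A + A|/|A| = 18/6 = 18/6 ≈ 3.0000.
Step 3: Plünnecke-Ruzsa gives |3A| ≤ K³·|A| = (3.0000)³ · 6 ≈ 162.0000.
Step 4: Compute 3A = A + A + A directly by enumerating all triples (a,b,c) ∈ A³; |3A| = 35.
Step 5: Check 35 ≤ 162.0000? Yes ✓.

K = 18/6, Plünnecke-Ruzsa bound K³|A| ≈ 162.0000, |3A| = 35, inequality holds.


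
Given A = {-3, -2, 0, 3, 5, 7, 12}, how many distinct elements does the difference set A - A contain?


A - A = {a - a' : a, a' ∈ A}; |A| = 7.
Bounds: 2|A|-1 ≤ |A - A| ≤ |A|² - |A| + 1, i.e. 13 ≤ |A - A| ≤ 43.
Note: 0 ∈ A - A always (from a - a). The set is symmetric: if d ∈ A - A then -d ∈ A - A.
Enumerate nonzero differences d = a - a' with a > a' (then include -d):
Positive differences: {1, 2, 3, 4, 5, 6, 7, 8, 9, 10, 12, 14, 15}
Full difference set: {0} ∪ (positive diffs) ∪ (negative diffs).
|A - A| = 1 + 2·13 = 27 (matches direct enumeration: 27).

|A - A| = 27


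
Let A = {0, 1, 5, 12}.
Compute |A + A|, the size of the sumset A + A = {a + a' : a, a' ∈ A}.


A + A = {a + a' : a, a' ∈ A}; |A| = 4.
General bounds: 2|A| - 1 ≤ |A + A| ≤ |A|(|A|+1)/2, i.e. 7 ≤ |A + A| ≤ 10.
Lower bound 2|A|-1 is attained iff A is an arithmetic progression.
Enumerate sums a + a' for a ≤ a' (symmetric, so this suffices):
a = 0: 0+0=0, 0+1=1, 0+5=5, 0+12=12
a = 1: 1+1=2, 1+5=6, 1+12=13
a = 5: 5+5=10, 5+12=17
a = 12: 12+12=24
Distinct sums: {0, 1, 2, 5, 6, 10, 12, 13, 17, 24}
|A + A| = 10

|A + A| = 10


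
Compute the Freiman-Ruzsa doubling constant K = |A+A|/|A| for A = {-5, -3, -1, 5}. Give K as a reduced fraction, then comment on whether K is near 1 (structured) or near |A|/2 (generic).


|A| = 4.
Compute A + A by enumerating all 16 pairs.
A + A = {-10, -8, -6, -4, -2, 0, 2, 4, 10}, so |A + A| = 9.
K = |A + A| / |A| = 9/4 (already in lowest terms) ≈ 2.2500.
Reference: AP of size 4 gives K = 7/4 ≈ 1.7500; a fully generic set of size 4 gives K ≈ 2.5000.

|A| = 4, |A + A| = 9, K = 9/4.


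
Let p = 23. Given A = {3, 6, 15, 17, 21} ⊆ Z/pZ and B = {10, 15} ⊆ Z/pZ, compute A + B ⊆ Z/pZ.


Work in Z/23Z: reduce every sum a + b modulo 23.
Enumerate all 10 pairs:
a = 3: 3+10=13, 3+15=18
a = 6: 6+10=16, 6+15=21
a = 15: 15+10=2, 15+15=7
a = 17: 17+10=4, 17+15=9
a = 21: 21+10=8, 21+15=13
Distinct residues collected: {2, 4, 7, 8, 9, 13, 16, 18, 21}
|A + B| = 9 (out of 23 total residues).

A + B = {2, 4, 7, 8, 9, 13, 16, 18, 21}


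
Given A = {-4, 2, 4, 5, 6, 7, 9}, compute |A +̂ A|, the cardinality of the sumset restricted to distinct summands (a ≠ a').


Restricted sumset: A +̂ A = {a + a' : a ∈ A, a' ∈ A, a ≠ a'}.
Equivalently, take A + A and drop any sum 2a that is achievable ONLY as a + a for a ∈ A (i.e. sums representable only with equal summands).
Enumerate pairs (a, a') with a < a' (symmetric, so each unordered pair gives one sum; this covers all a ≠ a'):
  -4 + 2 = -2
  -4 + 4 = 0
  -4 + 5 = 1
  -4 + 6 = 2
  -4 + 7 = 3
  -4 + 9 = 5
  2 + 4 = 6
  2 + 5 = 7
  2 + 6 = 8
  2 + 7 = 9
  2 + 9 = 11
  4 + 5 = 9
  4 + 6 = 10
  4 + 7 = 11
  4 + 9 = 13
  5 + 6 = 11
  5 + 7 = 12
  5 + 9 = 14
  6 + 7 = 13
  6 + 9 = 15
  7 + 9 = 16
Collected distinct sums: {-2, 0, 1, 2, 3, 5, 6, 7, 8, 9, 10, 11, 12, 13, 14, 15, 16}
|A +̂ A| = 17
(Reference bound: |A +̂ A| ≥ 2|A| - 3 for |A| ≥ 2, with |A| = 7 giving ≥ 11.)

|A +̂ A| = 17


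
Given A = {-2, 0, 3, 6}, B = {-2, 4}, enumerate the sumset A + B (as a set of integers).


A + B = {a + b : a ∈ A, b ∈ B}.
Enumerate all |A|·|B| = 4·2 = 8 pairs (a, b) and collect distinct sums.
a = -2: -2+-2=-4, -2+4=2
a = 0: 0+-2=-2, 0+4=4
a = 3: 3+-2=1, 3+4=7
a = 6: 6+-2=4, 6+4=10
Collecting distinct sums: A + B = {-4, -2, 1, 2, 4, 7, 10}
|A + B| = 7

A + B = {-4, -2, 1, 2, 4, 7, 10}


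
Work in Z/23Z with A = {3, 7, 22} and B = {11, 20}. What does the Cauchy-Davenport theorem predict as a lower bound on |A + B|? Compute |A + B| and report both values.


Cauchy-Davenport: |A + B| ≥ min(p, |A| + |B| - 1) for A, B nonempty in Z/pZ.
|A| = 3, |B| = 2, p = 23.
CD lower bound = min(23, 3 + 2 - 1) = min(23, 4) = 4.
Compute A + B mod 23 directly:
a = 3: 3+11=14, 3+20=0
a = 7: 7+11=18, 7+20=4
a = 22: 22+11=10, 22+20=19
A + B = {0, 4, 10, 14, 18, 19}, so |A + B| = 6.
Verify: 6 ≥ 4? Yes ✓.

CD lower bound = 4, actual |A + B| = 6.


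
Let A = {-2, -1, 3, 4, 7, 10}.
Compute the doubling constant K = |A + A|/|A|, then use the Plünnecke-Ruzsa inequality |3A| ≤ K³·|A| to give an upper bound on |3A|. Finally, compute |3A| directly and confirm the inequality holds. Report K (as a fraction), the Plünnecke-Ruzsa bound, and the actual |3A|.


|A| = 6.
Step 1: Compute A + A by enumerating all 36 pairs.
A + A = {-4, -3, -2, 1, 2, 3, 5, 6, 7, 8, 9, 10, 11, 13, 14, 17, 20}, so |A + A| = 17.
Step 2: Doubling constant K = |A + A|/|A| = 17/6 = 17/6 ≈ 2.8333.
Step 3: Plünnecke-Ruzsa gives |3A| ≤ K³·|A| = (2.8333)³ · 6 ≈ 136.4722.
Step 4: Compute 3A = A + A + A directly by enumerating all triples (a,b,c) ∈ A³; |3A| = 31.
Step 5: Check 31 ≤ 136.4722? Yes ✓.

K = 17/6, Plünnecke-Ruzsa bound K³|A| ≈ 136.4722, |3A| = 31, inequality holds.


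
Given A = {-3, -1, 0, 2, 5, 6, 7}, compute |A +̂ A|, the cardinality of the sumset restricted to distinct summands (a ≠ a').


Restricted sumset: A +̂ A = {a + a' : a ∈ A, a' ∈ A, a ≠ a'}.
Equivalently, take A + A and drop any sum 2a that is achievable ONLY as a + a for a ∈ A (i.e. sums representable only with equal summands).
Enumerate pairs (a, a') with a < a' (symmetric, so each unordered pair gives one sum; this covers all a ≠ a'):
  -3 + -1 = -4
  -3 + 0 = -3
  -3 + 2 = -1
  -3 + 5 = 2
  -3 + 6 = 3
  -3 + 7 = 4
  -1 + 0 = -1
  -1 + 2 = 1
  -1 + 5 = 4
  -1 + 6 = 5
  -1 + 7 = 6
  0 + 2 = 2
  0 + 5 = 5
  0 + 6 = 6
  0 + 7 = 7
  2 + 5 = 7
  2 + 6 = 8
  2 + 7 = 9
  5 + 6 = 11
  5 + 7 = 12
  6 + 7 = 13
Collected distinct sums: {-4, -3, -1, 1, 2, 3, 4, 5, 6, 7, 8, 9, 11, 12, 13}
|A +̂ A| = 15
(Reference bound: |A +̂ A| ≥ 2|A| - 3 for |A| ≥ 2, with |A| = 7 giving ≥ 11.)

|A +̂ A| = 15


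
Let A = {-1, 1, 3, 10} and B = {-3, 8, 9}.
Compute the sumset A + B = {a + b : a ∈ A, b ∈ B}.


A + B = {a + b : a ∈ A, b ∈ B}.
Enumerate all |A|·|B| = 4·3 = 12 pairs (a, b) and collect distinct sums.
a = -1: -1+-3=-4, -1+8=7, -1+9=8
a = 1: 1+-3=-2, 1+8=9, 1+9=10
a = 3: 3+-3=0, 3+8=11, 3+9=12
a = 10: 10+-3=7, 10+8=18, 10+9=19
Collecting distinct sums: A + B = {-4, -2, 0, 7, 8, 9, 10, 11, 12, 18, 19}
|A + B| = 11

A + B = {-4, -2, 0, 7, 8, 9, 10, 11, 12, 18, 19}


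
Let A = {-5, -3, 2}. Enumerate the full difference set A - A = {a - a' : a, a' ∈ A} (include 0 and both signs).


A - A = {a - a' : a, a' ∈ A}.
Compute a - a' for each ordered pair (a, a'):
a = -5: -5--5=0, -5--3=-2, -5-2=-7
a = -3: -3--5=2, -3--3=0, -3-2=-5
a = 2: 2--5=7, 2--3=5, 2-2=0
Collecting distinct values (and noting 0 appears from a-a):
A - A = {-7, -5, -2, 0, 2, 5, 7}
|A - A| = 7

A - A = {-7, -5, -2, 0, 2, 5, 7}


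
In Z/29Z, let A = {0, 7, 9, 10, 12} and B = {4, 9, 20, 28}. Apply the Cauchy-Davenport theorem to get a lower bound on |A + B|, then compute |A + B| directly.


Cauchy-Davenport: |A + B| ≥ min(p, |A| + |B| - 1) for A, B nonempty in Z/pZ.
|A| = 5, |B| = 4, p = 29.
CD lower bound = min(29, 5 + 4 - 1) = min(29, 8) = 8.
Compute A + B mod 29 directly:
a = 0: 0+4=4, 0+9=9, 0+20=20, 0+28=28
a = 7: 7+4=11, 7+9=16, 7+20=27, 7+28=6
a = 9: 9+4=13, 9+9=18, 9+20=0, 9+28=8
a = 10: 10+4=14, 10+9=19, 10+20=1, 10+28=9
a = 12: 12+4=16, 12+9=21, 12+20=3, 12+28=11
A + B = {0, 1, 3, 4, 6, 8, 9, 11, 13, 14, 16, 18, 19, 20, 21, 27, 28}, so |A + B| = 17.
Verify: 17 ≥ 8? Yes ✓.

CD lower bound = 8, actual |A + B| = 17.


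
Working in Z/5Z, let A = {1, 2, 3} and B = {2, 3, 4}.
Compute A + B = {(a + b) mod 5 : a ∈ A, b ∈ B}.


Work in Z/5Z: reduce every sum a + b modulo 5.
Enumerate all 9 pairs:
a = 1: 1+2=3, 1+3=4, 1+4=0
a = 2: 2+2=4, 2+3=0, 2+4=1
a = 3: 3+2=0, 3+3=1, 3+4=2
Distinct residues collected: {0, 1, 2, 3, 4}
|A + B| = 5 (out of 5 total residues).

A + B = {0, 1, 2, 3, 4}


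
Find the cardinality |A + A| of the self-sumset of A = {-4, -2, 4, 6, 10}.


A + A = {a + a' : a, a' ∈ A}; |A| = 5.
General bounds: 2|A| - 1 ≤ |A + A| ≤ |A|(|A|+1)/2, i.e. 9 ≤ |A + A| ≤ 15.
Lower bound 2|A|-1 is attained iff A is an arithmetic progression.
Enumerate sums a + a' for a ≤ a' (symmetric, so this suffices):
a = -4: -4+-4=-8, -4+-2=-6, -4+4=0, -4+6=2, -4+10=6
a = -2: -2+-2=-4, -2+4=2, -2+6=4, -2+10=8
a = 4: 4+4=8, 4+6=10, 4+10=14
a = 6: 6+6=12, 6+10=16
a = 10: 10+10=20
Distinct sums: {-8, -6, -4, 0, 2, 4, 6, 8, 10, 12, 14, 16, 20}
|A + A| = 13

|A + A| = 13


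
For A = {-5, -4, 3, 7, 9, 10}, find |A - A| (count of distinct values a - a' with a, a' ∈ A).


A - A = {a - a' : a, a' ∈ A}; |A| = 6.
Bounds: 2|A|-1 ≤ |A - A| ≤ |A|² - |A| + 1, i.e. 11 ≤ |A - A| ≤ 31.
Note: 0 ∈ A - A always (from a - a). The set is symmetric: if d ∈ A - A then -d ∈ A - A.
Enumerate nonzero differences d = a - a' with a > a' (then include -d):
Positive differences: {1, 2, 3, 4, 6, 7, 8, 11, 12, 13, 14, 15}
Full difference set: {0} ∪ (positive diffs) ∪ (negative diffs).
|A - A| = 1 + 2·12 = 25 (matches direct enumeration: 25).

|A - A| = 25


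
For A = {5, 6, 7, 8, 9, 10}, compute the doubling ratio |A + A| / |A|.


|A| = 6.
Compute A + A by enumerating all 36 pairs.
A + A = {10, 11, 12, 13, 14, 15, 16, 17, 18, 19, 20}, so |A + A| = 11.
K = |A + A| / |A| = 11/6 (already in lowest terms) ≈ 1.8333.
Reference: AP of size 6 gives K = 11/6 ≈ 1.8333; a fully generic set of size 6 gives K ≈ 3.5000.

|A| = 6, |A + A| = 11, K = 11/6.


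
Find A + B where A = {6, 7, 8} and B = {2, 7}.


A + B = {a + b : a ∈ A, b ∈ B}.
Enumerate all |A|·|B| = 3·2 = 6 pairs (a, b) and collect distinct sums.
a = 6: 6+2=8, 6+7=13
a = 7: 7+2=9, 7+7=14
a = 8: 8+2=10, 8+7=15
Collecting distinct sums: A + B = {8, 9, 10, 13, 14, 15}
|A + B| = 6

A + B = {8, 9, 10, 13, 14, 15}


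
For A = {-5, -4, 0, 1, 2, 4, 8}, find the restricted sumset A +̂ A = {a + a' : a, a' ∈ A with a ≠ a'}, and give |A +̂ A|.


Restricted sumset: A +̂ A = {a + a' : a ∈ A, a' ∈ A, a ≠ a'}.
Equivalently, take A + A and drop any sum 2a that is achievable ONLY as a + a for a ∈ A (i.e. sums representable only with equal summands).
Enumerate pairs (a, a') with a < a' (symmetric, so each unordered pair gives one sum; this covers all a ≠ a'):
  -5 + -4 = -9
  -5 + 0 = -5
  -5 + 1 = -4
  -5 + 2 = -3
  -5 + 4 = -1
  -5 + 8 = 3
  -4 + 0 = -4
  -4 + 1 = -3
  -4 + 2 = -2
  -4 + 4 = 0
  -4 + 8 = 4
  0 + 1 = 1
  0 + 2 = 2
  0 + 4 = 4
  0 + 8 = 8
  1 + 2 = 3
  1 + 4 = 5
  1 + 8 = 9
  2 + 4 = 6
  2 + 8 = 10
  4 + 8 = 12
Collected distinct sums: {-9, -5, -4, -3, -2, -1, 0, 1, 2, 3, 4, 5, 6, 8, 9, 10, 12}
|A +̂ A| = 17
(Reference bound: |A +̂ A| ≥ 2|A| - 3 for |A| ≥ 2, with |A| = 7 giving ≥ 11.)

|A +̂ A| = 17


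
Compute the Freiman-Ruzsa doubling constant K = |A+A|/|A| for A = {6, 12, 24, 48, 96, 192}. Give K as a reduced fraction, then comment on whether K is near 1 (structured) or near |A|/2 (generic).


|A| = 6.
Compute A + A by enumerating all 36 pairs.
A + A = {12, 18, 24, 30, 36, 48, 54, 60, 72, 96, 102, 108, 120, 144, 192, 198, 204, 216, 240, 288, 384}, so |A + A| = 21.
K = |A + A| / |A| = 21/6 = 7/2 ≈ 3.5000.
Reference: AP of size 6 gives K = 11/6 ≈ 1.8333; a fully generic set of size 6 gives K ≈ 3.5000.

|A| = 6, |A + A| = 21, K = 21/6 = 7/2.


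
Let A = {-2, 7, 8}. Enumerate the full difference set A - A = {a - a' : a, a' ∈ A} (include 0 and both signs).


A - A = {a - a' : a, a' ∈ A}.
Compute a - a' for each ordered pair (a, a'):
a = -2: -2--2=0, -2-7=-9, -2-8=-10
a = 7: 7--2=9, 7-7=0, 7-8=-1
a = 8: 8--2=10, 8-7=1, 8-8=0
Collecting distinct values (and noting 0 appears from a-a):
A - A = {-10, -9, -1, 0, 1, 9, 10}
|A - A| = 7

A - A = {-10, -9, -1, 0, 1, 9, 10}


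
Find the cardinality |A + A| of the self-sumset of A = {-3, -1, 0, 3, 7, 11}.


A + A = {a + a' : a, a' ∈ A}; |A| = 6.
General bounds: 2|A| - 1 ≤ |A + A| ≤ |A|(|A|+1)/2, i.e. 11 ≤ |A + A| ≤ 21.
Lower bound 2|A|-1 is attained iff A is an arithmetic progression.
Enumerate sums a + a' for a ≤ a' (symmetric, so this suffices):
a = -3: -3+-3=-6, -3+-1=-4, -3+0=-3, -3+3=0, -3+7=4, -3+11=8
a = -1: -1+-1=-2, -1+0=-1, -1+3=2, -1+7=6, -1+11=10
a = 0: 0+0=0, 0+3=3, 0+7=7, 0+11=11
a = 3: 3+3=6, 3+7=10, 3+11=14
a = 7: 7+7=14, 7+11=18
a = 11: 11+11=22
Distinct sums: {-6, -4, -3, -2, -1, 0, 2, 3, 4, 6, 7, 8, 10, 11, 14, 18, 22}
|A + A| = 17

|A + A| = 17


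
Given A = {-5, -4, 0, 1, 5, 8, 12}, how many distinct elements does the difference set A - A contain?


A - A = {a - a' : a, a' ∈ A}; |A| = 7.
Bounds: 2|A|-1 ≤ |A - A| ≤ |A|² - |A| + 1, i.e. 13 ≤ |A - A| ≤ 43.
Note: 0 ∈ A - A always (from a - a). The set is symmetric: if d ∈ A - A then -d ∈ A - A.
Enumerate nonzero differences d = a - a' with a > a' (then include -d):
Positive differences: {1, 3, 4, 5, 6, 7, 8, 9, 10, 11, 12, 13, 16, 17}
Full difference set: {0} ∪ (positive diffs) ∪ (negative diffs).
|A - A| = 1 + 2·14 = 29 (matches direct enumeration: 29).

|A - A| = 29


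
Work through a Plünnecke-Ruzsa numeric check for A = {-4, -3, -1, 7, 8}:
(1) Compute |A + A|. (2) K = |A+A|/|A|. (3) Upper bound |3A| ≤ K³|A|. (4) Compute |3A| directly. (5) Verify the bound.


|A| = 5.
Step 1: Compute A + A by enumerating all 25 pairs.
A + A = {-8, -7, -6, -5, -4, -2, 3, 4, 5, 6, 7, 14, 15, 16}, so |A + A| = 14.
Step 2: Doubling constant K = |A + A|/|A| = 14/5 = 14/5 ≈ 2.8000.
Step 3: Plünnecke-Ruzsa gives |3A| ≤ K³·|A| = (2.8000)³ · 5 ≈ 109.7600.
Step 4: Compute 3A = A + A + A directly by enumerating all triples (a,b,c) ∈ A³; |3A| = 27.
Step 5: Check 27 ≤ 109.7600? Yes ✓.

K = 14/5, Plünnecke-Ruzsa bound K³|A| ≈ 109.7600, |3A| = 27, inequality holds.


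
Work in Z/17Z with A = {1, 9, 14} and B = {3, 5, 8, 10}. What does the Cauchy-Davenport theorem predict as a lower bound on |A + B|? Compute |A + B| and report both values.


Cauchy-Davenport: |A + B| ≥ min(p, |A| + |B| - 1) for A, B nonempty in Z/pZ.
|A| = 3, |B| = 4, p = 17.
CD lower bound = min(17, 3 + 4 - 1) = min(17, 6) = 6.
Compute A + B mod 17 directly:
a = 1: 1+3=4, 1+5=6, 1+8=9, 1+10=11
a = 9: 9+3=12, 9+5=14, 9+8=0, 9+10=2
a = 14: 14+3=0, 14+5=2, 14+8=5, 14+10=7
A + B = {0, 2, 4, 5, 6, 7, 9, 11, 12, 14}, so |A + B| = 10.
Verify: 10 ≥ 6? Yes ✓.

CD lower bound = 6, actual |A + B| = 10.


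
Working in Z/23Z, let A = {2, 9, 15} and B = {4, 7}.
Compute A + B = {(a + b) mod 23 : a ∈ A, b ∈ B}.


Work in Z/23Z: reduce every sum a + b modulo 23.
Enumerate all 6 pairs:
a = 2: 2+4=6, 2+7=9
a = 9: 9+4=13, 9+7=16
a = 15: 15+4=19, 15+7=22
Distinct residues collected: {6, 9, 13, 16, 19, 22}
|A + B| = 6 (out of 23 total residues).

A + B = {6, 9, 13, 16, 19, 22}


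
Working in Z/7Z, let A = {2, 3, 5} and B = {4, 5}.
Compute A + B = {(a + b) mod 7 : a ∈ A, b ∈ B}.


Work in Z/7Z: reduce every sum a + b modulo 7.
Enumerate all 6 pairs:
a = 2: 2+4=6, 2+5=0
a = 3: 3+4=0, 3+5=1
a = 5: 5+4=2, 5+5=3
Distinct residues collected: {0, 1, 2, 3, 6}
|A + B| = 5 (out of 7 total residues).

A + B = {0, 1, 2, 3, 6}


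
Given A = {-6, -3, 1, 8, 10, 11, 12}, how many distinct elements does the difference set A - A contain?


A - A = {a - a' : a, a' ∈ A}; |A| = 7.
Bounds: 2|A|-1 ≤ |A - A| ≤ |A|² - |A| + 1, i.e. 13 ≤ |A - A| ≤ 43.
Note: 0 ∈ A - A always (from a - a). The set is symmetric: if d ∈ A - A then -d ∈ A - A.
Enumerate nonzero differences d = a - a' with a > a' (then include -d):
Positive differences: {1, 2, 3, 4, 7, 9, 10, 11, 13, 14, 15, 16, 17, 18}
Full difference set: {0} ∪ (positive diffs) ∪ (negative diffs).
|A - A| = 1 + 2·14 = 29 (matches direct enumeration: 29).

|A - A| = 29


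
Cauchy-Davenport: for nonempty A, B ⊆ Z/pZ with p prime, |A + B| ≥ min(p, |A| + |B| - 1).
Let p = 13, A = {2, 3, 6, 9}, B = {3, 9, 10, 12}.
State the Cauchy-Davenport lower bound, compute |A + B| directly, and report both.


Cauchy-Davenport: |A + B| ≥ min(p, |A| + |B| - 1) for A, B nonempty in Z/pZ.
|A| = 4, |B| = 4, p = 13.
CD lower bound = min(13, 4 + 4 - 1) = min(13, 7) = 7.
Compute A + B mod 13 directly:
a = 2: 2+3=5, 2+9=11, 2+10=12, 2+12=1
a = 3: 3+3=6, 3+9=12, 3+10=0, 3+12=2
a = 6: 6+3=9, 6+9=2, 6+10=3, 6+12=5
a = 9: 9+3=12, 9+9=5, 9+10=6, 9+12=8
A + B = {0, 1, 2, 3, 5, 6, 8, 9, 11, 12}, so |A + B| = 10.
Verify: 10 ≥ 7? Yes ✓.

CD lower bound = 7, actual |A + B| = 10.


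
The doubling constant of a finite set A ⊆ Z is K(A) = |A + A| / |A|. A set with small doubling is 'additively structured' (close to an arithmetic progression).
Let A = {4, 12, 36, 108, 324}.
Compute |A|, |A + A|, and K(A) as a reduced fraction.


|A| = 5.
Compute A + A by enumerating all 25 pairs.
A + A = {8, 16, 24, 40, 48, 72, 112, 120, 144, 216, 328, 336, 360, 432, 648}, so |A + A| = 15.
K = |A + A| / |A| = 15/5 = 3/1 ≈ 3.0000.
Reference: AP of size 5 gives K = 9/5 ≈ 1.8000; a fully generic set of size 5 gives K ≈ 3.0000.

|A| = 5, |A + A| = 15, K = 15/5 = 3/1.


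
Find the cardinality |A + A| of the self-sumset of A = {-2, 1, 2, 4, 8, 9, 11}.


A + A = {a + a' : a, a' ∈ A}; |A| = 7.
General bounds: 2|A| - 1 ≤ |A + A| ≤ |A|(|A|+1)/2, i.e. 13 ≤ |A + A| ≤ 28.
Lower bound 2|A|-1 is attained iff A is an arithmetic progression.
Enumerate sums a + a' for a ≤ a' (symmetric, so this suffices):
a = -2: -2+-2=-4, -2+1=-1, -2+2=0, -2+4=2, -2+8=6, -2+9=7, -2+11=9
a = 1: 1+1=2, 1+2=3, 1+4=5, 1+8=9, 1+9=10, 1+11=12
a = 2: 2+2=4, 2+4=6, 2+8=10, 2+9=11, 2+11=13
a = 4: 4+4=8, 4+8=12, 4+9=13, 4+11=15
a = 8: 8+8=16, 8+9=17, 8+11=19
a = 9: 9+9=18, 9+11=20
a = 11: 11+11=22
Distinct sums: {-4, -1, 0, 2, 3, 4, 5, 6, 7, 8, 9, 10, 11, 12, 13, 15, 16, 17, 18, 19, 20, 22}
|A + A| = 22

|A + A| = 22


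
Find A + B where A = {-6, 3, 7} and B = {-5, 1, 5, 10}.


A + B = {a + b : a ∈ A, b ∈ B}.
Enumerate all |A|·|B| = 3·4 = 12 pairs (a, b) and collect distinct sums.
a = -6: -6+-5=-11, -6+1=-5, -6+5=-1, -6+10=4
a = 3: 3+-5=-2, 3+1=4, 3+5=8, 3+10=13
a = 7: 7+-5=2, 7+1=8, 7+5=12, 7+10=17
Collecting distinct sums: A + B = {-11, -5, -2, -1, 2, 4, 8, 12, 13, 17}
|A + B| = 10

A + B = {-11, -5, -2, -1, 2, 4, 8, 12, 13, 17}


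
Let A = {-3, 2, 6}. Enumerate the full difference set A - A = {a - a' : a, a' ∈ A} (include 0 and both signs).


A - A = {a - a' : a, a' ∈ A}.
Compute a - a' for each ordered pair (a, a'):
a = -3: -3--3=0, -3-2=-5, -3-6=-9
a = 2: 2--3=5, 2-2=0, 2-6=-4
a = 6: 6--3=9, 6-2=4, 6-6=0
Collecting distinct values (and noting 0 appears from a-a):
A - A = {-9, -5, -4, 0, 4, 5, 9}
|A - A| = 7

A - A = {-9, -5, -4, 0, 4, 5, 9}


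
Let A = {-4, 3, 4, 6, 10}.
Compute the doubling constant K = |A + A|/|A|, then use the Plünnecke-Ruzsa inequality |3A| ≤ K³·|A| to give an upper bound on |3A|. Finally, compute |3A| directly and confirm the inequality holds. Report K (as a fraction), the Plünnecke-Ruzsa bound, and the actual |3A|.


|A| = 5.
Step 1: Compute A + A by enumerating all 25 pairs.
A + A = {-8, -1, 0, 2, 6, 7, 8, 9, 10, 12, 13, 14, 16, 20}, so |A + A| = 14.
Step 2: Doubling constant K = |A + A|/|A| = 14/5 = 14/5 ≈ 2.8000.
Step 3: Plünnecke-Ruzsa gives |3A| ≤ K³·|A| = (2.8000)³ · 5 ≈ 109.7600.
Step 4: Compute 3A = A + A + A directly by enumerating all triples (a,b,c) ∈ A³; |3A| = 27.
Step 5: Check 27 ≤ 109.7600? Yes ✓.

K = 14/5, Plünnecke-Ruzsa bound K³|A| ≈ 109.7600, |3A| = 27, inequality holds.


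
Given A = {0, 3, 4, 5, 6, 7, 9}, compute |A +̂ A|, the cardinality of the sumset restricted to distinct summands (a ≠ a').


Restricted sumset: A +̂ A = {a + a' : a ∈ A, a' ∈ A, a ≠ a'}.
Equivalently, take A + A and drop any sum 2a that is achievable ONLY as a + a for a ∈ A (i.e. sums representable only with equal summands).
Enumerate pairs (a, a') with a < a' (symmetric, so each unordered pair gives one sum; this covers all a ≠ a'):
  0 + 3 = 3
  0 + 4 = 4
  0 + 5 = 5
  0 + 6 = 6
  0 + 7 = 7
  0 + 9 = 9
  3 + 4 = 7
  3 + 5 = 8
  3 + 6 = 9
  3 + 7 = 10
  3 + 9 = 12
  4 + 5 = 9
  4 + 6 = 10
  4 + 7 = 11
  4 + 9 = 13
  5 + 6 = 11
  5 + 7 = 12
  5 + 9 = 14
  6 + 7 = 13
  6 + 9 = 15
  7 + 9 = 16
Collected distinct sums: {3, 4, 5, 6, 7, 8, 9, 10, 11, 12, 13, 14, 15, 16}
|A +̂ A| = 14
(Reference bound: |A +̂ A| ≥ 2|A| - 3 for |A| ≥ 2, with |A| = 7 giving ≥ 11.)

|A +̂ A| = 14


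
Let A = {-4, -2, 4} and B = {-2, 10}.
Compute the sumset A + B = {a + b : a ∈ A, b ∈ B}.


A + B = {a + b : a ∈ A, b ∈ B}.
Enumerate all |A|·|B| = 3·2 = 6 pairs (a, b) and collect distinct sums.
a = -4: -4+-2=-6, -4+10=6
a = -2: -2+-2=-4, -2+10=8
a = 4: 4+-2=2, 4+10=14
Collecting distinct sums: A + B = {-6, -4, 2, 6, 8, 14}
|A + B| = 6

A + B = {-6, -4, 2, 6, 8, 14}


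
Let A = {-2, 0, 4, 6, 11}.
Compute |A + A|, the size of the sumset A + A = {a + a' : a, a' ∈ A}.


A + A = {a + a' : a, a' ∈ A}; |A| = 5.
General bounds: 2|A| - 1 ≤ |A + A| ≤ |A|(|A|+1)/2, i.e. 9 ≤ |A + A| ≤ 15.
Lower bound 2|A|-1 is attained iff A is an arithmetic progression.
Enumerate sums a + a' for a ≤ a' (symmetric, so this suffices):
a = -2: -2+-2=-4, -2+0=-2, -2+4=2, -2+6=4, -2+11=9
a = 0: 0+0=0, 0+4=4, 0+6=6, 0+11=11
a = 4: 4+4=8, 4+6=10, 4+11=15
a = 6: 6+6=12, 6+11=17
a = 11: 11+11=22
Distinct sums: {-4, -2, 0, 2, 4, 6, 8, 9, 10, 11, 12, 15, 17, 22}
|A + A| = 14

|A + A| = 14


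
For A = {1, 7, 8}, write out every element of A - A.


A - A = {a - a' : a, a' ∈ A}.
Compute a - a' for each ordered pair (a, a'):
a = 1: 1-1=0, 1-7=-6, 1-8=-7
a = 7: 7-1=6, 7-7=0, 7-8=-1
a = 8: 8-1=7, 8-7=1, 8-8=0
Collecting distinct values (and noting 0 appears from a-a):
A - A = {-7, -6, -1, 0, 1, 6, 7}
|A - A| = 7

A - A = {-7, -6, -1, 0, 1, 6, 7}


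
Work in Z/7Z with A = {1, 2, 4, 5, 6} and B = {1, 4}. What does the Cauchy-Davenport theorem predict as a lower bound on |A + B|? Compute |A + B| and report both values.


Cauchy-Davenport: |A + B| ≥ min(p, |A| + |B| - 1) for A, B nonempty in Z/pZ.
|A| = 5, |B| = 2, p = 7.
CD lower bound = min(7, 5 + 2 - 1) = min(7, 6) = 6.
Compute A + B mod 7 directly:
a = 1: 1+1=2, 1+4=5
a = 2: 2+1=3, 2+4=6
a = 4: 4+1=5, 4+4=1
a = 5: 5+1=6, 5+4=2
a = 6: 6+1=0, 6+4=3
A + B = {0, 1, 2, 3, 5, 6}, so |A + B| = 6.
Verify: 6 ≥ 6? Yes ✓.

CD lower bound = 6, actual |A + B| = 6.


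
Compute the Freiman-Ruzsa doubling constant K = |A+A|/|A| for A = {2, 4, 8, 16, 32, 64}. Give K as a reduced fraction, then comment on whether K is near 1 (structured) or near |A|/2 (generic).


|A| = 6.
Compute A + A by enumerating all 36 pairs.
A + A = {4, 6, 8, 10, 12, 16, 18, 20, 24, 32, 34, 36, 40, 48, 64, 66, 68, 72, 80, 96, 128}, so |A + A| = 21.
K = |A + A| / |A| = 21/6 = 7/2 ≈ 3.5000.
Reference: AP of size 6 gives K = 11/6 ≈ 1.8333; a fully generic set of size 6 gives K ≈ 3.5000.

|A| = 6, |A + A| = 21, K = 21/6 = 7/2.


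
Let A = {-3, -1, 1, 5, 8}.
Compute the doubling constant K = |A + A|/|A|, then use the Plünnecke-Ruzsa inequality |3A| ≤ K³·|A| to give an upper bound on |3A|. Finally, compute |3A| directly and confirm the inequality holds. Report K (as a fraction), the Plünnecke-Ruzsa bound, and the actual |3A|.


|A| = 5.
Step 1: Compute A + A by enumerating all 25 pairs.
A + A = {-6, -4, -2, 0, 2, 4, 5, 6, 7, 9, 10, 13, 16}, so |A + A| = 13.
Step 2: Doubling constant K = |A + A|/|A| = 13/5 = 13/5 ≈ 2.6000.
Step 3: Plünnecke-Ruzsa gives |3A| ≤ K³·|A| = (2.6000)³ · 5 ≈ 87.8800.
Step 4: Compute 3A = A + A + A directly by enumerating all triples (a,b,c) ∈ A³; |3A| = 24.
Step 5: Check 24 ≤ 87.8800? Yes ✓.

K = 13/5, Plünnecke-Ruzsa bound K³|A| ≈ 87.8800, |3A| = 24, inequality holds.


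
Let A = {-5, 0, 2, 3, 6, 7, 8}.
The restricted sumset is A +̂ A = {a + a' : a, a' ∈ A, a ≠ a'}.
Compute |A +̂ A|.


Restricted sumset: A +̂ A = {a + a' : a ∈ A, a' ∈ A, a ≠ a'}.
Equivalently, take A + A and drop any sum 2a that is achievable ONLY as a + a for a ∈ A (i.e. sums representable only with equal summands).
Enumerate pairs (a, a') with a < a' (symmetric, so each unordered pair gives one sum; this covers all a ≠ a'):
  -5 + 0 = -5
  -5 + 2 = -3
  -5 + 3 = -2
  -5 + 6 = 1
  -5 + 7 = 2
  -5 + 8 = 3
  0 + 2 = 2
  0 + 3 = 3
  0 + 6 = 6
  0 + 7 = 7
  0 + 8 = 8
  2 + 3 = 5
  2 + 6 = 8
  2 + 7 = 9
  2 + 8 = 10
  3 + 6 = 9
  3 + 7 = 10
  3 + 8 = 11
  6 + 7 = 13
  6 + 8 = 14
  7 + 8 = 15
Collected distinct sums: {-5, -3, -2, 1, 2, 3, 5, 6, 7, 8, 9, 10, 11, 13, 14, 15}
|A +̂ A| = 16
(Reference bound: |A +̂ A| ≥ 2|A| - 3 for |A| ≥ 2, with |A| = 7 giving ≥ 11.)

|A +̂ A| = 16


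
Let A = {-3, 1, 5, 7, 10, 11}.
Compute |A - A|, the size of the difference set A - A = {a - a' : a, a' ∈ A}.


A - A = {a - a' : a, a' ∈ A}; |A| = 6.
Bounds: 2|A|-1 ≤ |A - A| ≤ |A|² - |A| + 1, i.e. 11 ≤ |A - A| ≤ 31.
Note: 0 ∈ A - A always (from a - a). The set is symmetric: if d ∈ A - A then -d ∈ A - A.
Enumerate nonzero differences d = a - a' with a > a' (then include -d):
Positive differences: {1, 2, 3, 4, 5, 6, 8, 9, 10, 13, 14}
Full difference set: {0} ∪ (positive diffs) ∪ (negative diffs).
|A - A| = 1 + 2·11 = 23 (matches direct enumeration: 23).

|A - A| = 23


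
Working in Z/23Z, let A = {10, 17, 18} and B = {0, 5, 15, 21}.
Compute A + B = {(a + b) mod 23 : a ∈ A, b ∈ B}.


Work in Z/23Z: reduce every sum a + b modulo 23.
Enumerate all 12 pairs:
a = 10: 10+0=10, 10+5=15, 10+15=2, 10+21=8
a = 17: 17+0=17, 17+5=22, 17+15=9, 17+21=15
a = 18: 18+0=18, 18+5=0, 18+15=10, 18+21=16
Distinct residues collected: {0, 2, 8, 9, 10, 15, 16, 17, 18, 22}
|A + B| = 10 (out of 23 total residues).

A + B = {0, 2, 8, 9, 10, 15, 16, 17, 18, 22}


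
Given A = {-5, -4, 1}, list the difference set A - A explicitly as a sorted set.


A - A = {a - a' : a, a' ∈ A}.
Compute a - a' for each ordered pair (a, a'):
a = -5: -5--5=0, -5--4=-1, -5-1=-6
a = -4: -4--5=1, -4--4=0, -4-1=-5
a = 1: 1--5=6, 1--4=5, 1-1=0
Collecting distinct values (and noting 0 appears from a-a):
A - A = {-6, -5, -1, 0, 1, 5, 6}
|A - A| = 7

A - A = {-6, -5, -1, 0, 1, 5, 6}


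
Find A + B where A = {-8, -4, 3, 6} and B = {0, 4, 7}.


A + B = {a + b : a ∈ A, b ∈ B}.
Enumerate all |A|·|B| = 4·3 = 12 pairs (a, b) and collect distinct sums.
a = -8: -8+0=-8, -8+4=-4, -8+7=-1
a = -4: -4+0=-4, -4+4=0, -4+7=3
a = 3: 3+0=3, 3+4=7, 3+7=10
a = 6: 6+0=6, 6+4=10, 6+7=13
Collecting distinct sums: A + B = {-8, -4, -1, 0, 3, 6, 7, 10, 13}
|A + B| = 9

A + B = {-8, -4, -1, 0, 3, 6, 7, 10, 13}


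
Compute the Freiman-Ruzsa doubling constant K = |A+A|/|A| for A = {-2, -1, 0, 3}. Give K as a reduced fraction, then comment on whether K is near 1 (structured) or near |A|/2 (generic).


|A| = 4.
Compute A + A by enumerating all 16 pairs.
A + A = {-4, -3, -2, -1, 0, 1, 2, 3, 6}, so |A + A| = 9.
K = |A + A| / |A| = 9/4 (already in lowest terms) ≈ 2.2500.
Reference: AP of size 4 gives K = 7/4 ≈ 1.7500; a fully generic set of size 4 gives K ≈ 2.5000.

|A| = 4, |A + A| = 9, K = 9/4.


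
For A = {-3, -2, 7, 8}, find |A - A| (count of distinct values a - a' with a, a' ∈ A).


A - A = {a - a' : a, a' ∈ A}; |A| = 4.
Bounds: 2|A|-1 ≤ |A - A| ≤ |A|² - |A| + 1, i.e. 7 ≤ |A - A| ≤ 13.
Note: 0 ∈ A - A always (from a - a). The set is symmetric: if d ∈ A - A then -d ∈ A - A.
Enumerate nonzero differences d = a - a' with a > a' (then include -d):
Positive differences: {1, 9, 10, 11}
Full difference set: {0} ∪ (positive diffs) ∪ (negative diffs).
|A - A| = 1 + 2·4 = 9 (matches direct enumeration: 9).

|A - A| = 9


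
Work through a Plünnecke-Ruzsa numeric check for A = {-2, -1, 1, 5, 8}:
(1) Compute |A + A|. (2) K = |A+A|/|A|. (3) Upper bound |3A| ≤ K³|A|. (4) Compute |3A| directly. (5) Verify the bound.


|A| = 5.
Step 1: Compute A + A by enumerating all 25 pairs.
A + A = {-4, -3, -2, -1, 0, 2, 3, 4, 6, 7, 9, 10, 13, 16}, so |A + A| = 14.
Step 2: Doubling constant K = |A + A|/|A| = 14/5 = 14/5 ≈ 2.8000.
Step 3: Plünnecke-Ruzsa gives |3A| ≤ K³·|A| = (2.8000)³ · 5 ≈ 109.7600.
Step 4: Compute 3A = A + A + A directly by enumerating all triples (a,b,c) ∈ A³; |3A| = 25.
Step 5: Check 25 ≤ 109.7600? Yes ✓.

K = 14/5, Plünnecke-Ruzsa bound K³|A| ≈ 109.7600, |3A| = 25, inequality holds.


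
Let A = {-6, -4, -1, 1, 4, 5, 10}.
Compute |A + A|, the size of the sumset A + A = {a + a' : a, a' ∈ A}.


A + A = {a + a' : a, a' ∈ A}; |A| = 7.
General bounds: 2|A| - 1 ≤ |A + A| ≤ |A|(|A|+1)/2, i.e. 13 ≤ |A + A| ≤ 28.
Lower bound 2|A|-1 is attained iff A is an arithmetic progression.
Enumerate sums a + a' for a ≤ a' (symmetric, so this suffices):
a = -6: -6+-6=-12, -6+-4=-10, -6+-1=-7, -6+1=-5, -6+4=-2, -6+5=-1, -6+10=4
a = -4: -4+-4=-8, -4+-1=-5, -4+1=-3, -4+4=0, -4+5=1, -4+10=6
a = -1: -1+-1=-2, -1+1=0, -1+4=3, -1+5=4, -1+10=9
a = 1: 1+1=2, 1+4=5, 1+5=6, 1+10=11
a = 4: 4+4=8, 4+5=9, 4+10=14
a = 5: 5+5=10, 5+10=15
a = 10: 10+10=20
Distinct sums: {-12, -10, -8, -7, -5, -3, -2, -1, 0, 1, 2, 3, 4, 5, 6, 8, 9, 10, 11, 14, 15, 20}
|A + A| = 22

|A + A| = 22


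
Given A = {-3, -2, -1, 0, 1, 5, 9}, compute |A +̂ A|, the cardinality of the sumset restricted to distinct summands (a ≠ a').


Restricted sumset: A +̂ A = {a + a' : a ∈ A, a' ∈ A, a ≠ a'}.
Equivalently, take A + A and drop any sum 2a that is achievable ONLY as a + a for a ∈ A (i.e. sums representable only with equal summands).
Enumerate pairs (a, a') with a < a' (symmetric, so each unordered pair gives one sum; this covers all a ≠ a'):
  -3 + -2 = -5
  -3 + -1 = -4
  -3 + 0 = -3
  -3 + 1 = -2
  -3 + 5 = 2
  -3 + 9 = 6
  -2 + -1 = -3
  -2 + 0 = -2
  -2 + 1 = -1
  -2 + 5 = 3
  -2 + 9 = 7
  -1 + 0 = -1
  -1 + 1 = 0
  -1 + 5 = 4
  -1 + 9 = 8
  0 + 1 = 1
  0 + 5 = 5
  0 + 9 = 9
  1 + 5 = 6
  1 + 9 = 10
  5 + 9 = 14
Collected distinct sums: {-5, -4, -3, -2, -1, 0, 1, 2, 3, 4, 5, 6, 7, 8, 9, 10, 14}
|A +̂ A| = 17
(Reference bound: |A +̂ A| ≥ 2|A| - 3 for |A| ≥ 2, with |A| = 7 giving ≥ 11.)

|A +̂ A| = 17


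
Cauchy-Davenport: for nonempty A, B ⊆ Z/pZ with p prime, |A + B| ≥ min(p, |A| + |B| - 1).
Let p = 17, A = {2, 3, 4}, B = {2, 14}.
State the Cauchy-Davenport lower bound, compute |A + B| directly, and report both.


Cauchy-Davenport: |A + B| ≥ min(p, |A| + |B| - 1) for A, B nonempty in Z/pZ.
|A| = 3, |B| = 2, p = 17.
CD lower bound = min(17, 3 + 2 - 1) = min(17, 4) = 4.
Compute A + B mod 17 directly:
a = 2: 2+2=4, 2+14=16
a = 3: 3+2=5, 3+14=0
a = 4: 4+2=6, 4+14=1
A + B = {0, 1, 4, 5, 6, 16}, so |A + B| = 6.
Verify: 6 ≥ 4? Yes ✓.

CD lower bound = 4, actual |A + B| = 6.


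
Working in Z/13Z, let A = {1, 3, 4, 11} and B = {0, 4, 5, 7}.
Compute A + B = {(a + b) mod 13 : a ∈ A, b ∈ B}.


Work in Z/13Z: reduce every sum a + b modulo 13.
Enumerate all 16 pairs:
a = 1: 1+0=1, 1+4=5, 1+5=6, 1+7=8
a = 3: 3+0=3, 3+4=7, 3+5=8, 3+7=10
a = 4: 4+0=4, 4+4=8, 4+5=9, 4+7=11
a = 11: 11+0=11, 11+4=2, 11+5=3, 11+7=5
Distinct residues collected: {1, 2, 3, 4, 5, 6, 7, 8, 9, 10, 11}
|A + B| = 11 (out of 13 total residues).

A + B = {1, 2, 3, 4, 5, 6, 7, 8, 9, 10, 11}


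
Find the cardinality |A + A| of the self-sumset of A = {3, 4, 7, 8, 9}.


A + A = {a + a' : a, a' ∈ A}; |A| = 5.
General bounds: 2|A| - 1 ≤ |A + A| ≤ |A|(|A|+1)/2, i.e. 9 ≤ |A + A| ≤ 15.
Lower bound 2|A|-1 is attained iff A is an arithmetic progression.
Enumerate sums a + a' for a ≤ a' (symmetric, so this suffices):
a = 3: 3+3=6, 3+4=7, 3+7=10, 3+8=11, 3+9=12
a = 4: 4+4=8, 4+7=11, 4+8=12, 4+9=13
a = 7: 7+7=14, 7+8=15, 7+9=16
a = 8: 8+8=16, 8+9=17
a = 9: 9+9=18
Distinct sums: {6, 7, 8, 10, 11, 12, 13, 14, 15, 16, 17, 18}
|A + A| = 12

|A + A| = 12


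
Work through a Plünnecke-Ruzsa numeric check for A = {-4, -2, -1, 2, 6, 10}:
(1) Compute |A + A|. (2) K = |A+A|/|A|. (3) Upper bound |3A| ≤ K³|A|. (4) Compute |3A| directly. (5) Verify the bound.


|A| = 6.
Step 1: Compute A + A by enumerating all 36 pairs.
A + A = {-8, -6, -5, -4, -3, -2, 0, 1, 2, 4, 5, 6, 8, 9, 12, 16, 20}, so |A + A| = 17.
Step 2: Doubling constant K = |A + A|/|A| = 17/6 = 17/6 ≈ 2.8333.
Step 3: Plünnecke-Ruzsa gives |3A| ≤ K³·|A| = (2.8333)³ · 6 ≈ 136.4722.
Step 4: Compute 3A = A + A + A directly by enumerating all triples (a,b,c) ∈ A³; |3A| = 31.
Step 5: Check 31 ≤ 136.4722? Yes ✓.

K = 17/6, Plünnecke-Ruzsa bound K³|A| ≈ 136.4722, |3A| = 31, inequality holds.


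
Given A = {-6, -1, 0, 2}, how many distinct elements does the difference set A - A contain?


A - A = {a - a' : a, a' ∈ A}; |A| = 4.
Bounds: 2|A|-1 ≤ |A - A| ≤ |A|² - |A| + 1, i.e. 7 ≤ |A - A| ≤ 13.
Note: 0 ∈ A - A always (from a - a). The set is symmetric: if d ∈ A - A then -d ∈ A - A.
Enumerate nonzero differences d = a - a' with a > a' (then include -d):
Positive differences: {1, 2, 3, 5, 6, 8}
Full difference set: {0} ∪ (positive diffs) ∪ (negative diffs).
|A - A| = 1 + 2·6 = 13 (matches direct enumeration: 13).

|A - A| = 13


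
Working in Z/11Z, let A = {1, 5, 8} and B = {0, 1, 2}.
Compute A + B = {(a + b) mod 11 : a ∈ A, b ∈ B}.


Work in Z/11Z: reduce every sum a + b modulo 11.
Enumerate all 9 pairs:
a = 1: 1+0=1, 1+1=2, 1+2=3
a = 5: 5+0=5, 5+1=6, 5+2=7
a = 8: 8+0=8, 8+1=9, 8+2=10
Distinct residues collected: {1, 2, 3, 5, 6, 7, 8, 9, 10}
|A + B| = 9 (out of 11 total residues).

A + B = {1, 2, 3, 5, 6, 7, 8, 9, 10}


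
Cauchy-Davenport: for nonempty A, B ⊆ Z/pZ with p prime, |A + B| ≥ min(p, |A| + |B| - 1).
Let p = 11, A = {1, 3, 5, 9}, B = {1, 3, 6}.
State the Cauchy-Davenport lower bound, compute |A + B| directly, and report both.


Cauchy-Davenport: |A + B| ≥ min(p, |A| + |B| - 1) for A, B nonempty in Z/pZ.
|A| = 4, |B| = 3, p = 11.
CD lower bound = min(11, 4 + 3 - 1) = min(11, 6) = 6.
Compute A + B mod 11 directly:
a = 1: 1+1=2, 1+3=4, 1+6=7
a = 3: 3+1=4, 3+3=6, 3+6=9
a = 5: 5+1=6, 5+3=8, 5+6=0
a = 9: 9+1=10, 9+3=1, 9+6=4
A + B = {0, 1, 2, 4, 6, 7, 8, 9, 10}, so |A + B| = 9.
Verify: 9 ≥ 6? Yes ✓.

CD lower bound = 6, actual |A + B| = 9.


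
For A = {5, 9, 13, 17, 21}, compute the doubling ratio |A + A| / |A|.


|A| = 5.
Compute A + A by enumerating all 25 pairs.
A + A = {10, 14, 18, 22, 26, 30, 34, 38, 42}, so |A + A| = 9.
K = |A + A| / |A| = 9/5 (already in lowest terms) ≈ 1.8000.
Reference: AP of size 5 gives K = 9/5 ≈ 1.8000; a fully generic set of size 5 gives K ≈ 3.0000.

|A| = 5, |A + A| = 9, K = 9/5.


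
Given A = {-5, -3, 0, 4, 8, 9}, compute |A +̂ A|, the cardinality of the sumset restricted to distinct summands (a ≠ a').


Restricted sumset: A +̂ A = {a + a' : a ∈ A, a' ∈ A, a ≠ a'}.
Equivalently, take A + A and drop any sum 2a that is achievable ONLY as a + a for a ∈ A (i.e. sums representable only with equal summands).
Enumerate pairs (a, a') with a < a' (symmetric, so each unordered pair gives one sum; this covers all a ≠ a'):
  -5 + -3 = -8
  -5 + 0 = -5
  -5 + 4 = -1
  -5 + 8 = 3
  -5 + 9 = 4
  -3 + 0 = -3
  -3 + 4 = 1
  -3 + 8 = 5
  -3 + 9 = 6
  0 + 4 = 4
  0 + 8 = 8
  0 + 9 = 9
  4 + 8 = 12
  4 + 9 = 13
  8 + 9 = 17
Collected distinct sums: {-8, -5, -3, -1, 1, 3, 4, 5, 6, 8, 9, 12, 13, 17}
|A +̂ A| = 14
(Reference bound: |A +̂ A| ≥ 2|A| - 3 for |A| ≥ 2, with |A| = 6 giving ≥ 9.)

|A +̂ A| = 14


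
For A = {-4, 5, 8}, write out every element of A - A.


A - A = {a - a' : a, a' ∈ A}.
Compute a - a' for each ordered pair (a, a'):
a = -4: -4--4=0, -4-5=-9, -4-8=-12
a = 5: 5--4=9, 5-5=0, 5-8=-3
a = 8: 8--4=12, 8-5=3, 8-8=0
Collecting distinct values (and noting 0 appears from a-a):
A - A = {-12, -9, -3, 0, 3, 9, 12}
|A - A| = 7

A - A = {-12, -9, -3, 0, 3, 9, 12}
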